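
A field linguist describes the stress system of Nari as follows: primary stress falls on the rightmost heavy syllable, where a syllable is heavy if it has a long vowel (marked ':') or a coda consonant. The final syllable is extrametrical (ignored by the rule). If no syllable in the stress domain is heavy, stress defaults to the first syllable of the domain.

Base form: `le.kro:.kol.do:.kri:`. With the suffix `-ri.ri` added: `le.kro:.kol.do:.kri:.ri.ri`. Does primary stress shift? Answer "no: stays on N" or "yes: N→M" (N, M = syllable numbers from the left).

yes: 4→5

Base `le.kro:.kol.do:.kri:` (5 syllables):
  The final syllable (5, kri:) is extrametrical; the stress domain is syllables 1–4.
  Weights: 1 le L, 2 kro: H, 3 kol H, 4 do: H.
  Heavy syllables in the domain: 2, 3, 4. The rightmost is syllable 4 (do:).
  → primary stress on syllable 4.
Suffixed `le.kro:.kol.do:.kri:.ri.ri` (7 syllables):
  The final syllable (7, ri) is extrametrical; the stress domain is syllables 1–6.
  Weights: 1 le L, 2 kro: H, 3 kol H, 4 do: H, 5 kri: H, 6 ri L.
  Heavy syllables in the domain: 2, 3, 4, 5. The rightmost is syllable 5 (kri:).
  → primary stress on syllable 5.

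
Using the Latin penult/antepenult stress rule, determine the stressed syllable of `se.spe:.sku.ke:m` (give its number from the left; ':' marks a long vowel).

Classical Latin: stress the penult if heavy (long vowel or closed), else the antepenult.
Weights: 2 spe: H, 3 sku L, 4 ke:m H.
The penult (syllable 3, sku) is light, so stress falls on the antepenult (syllable 2, spe:).
Stress on syllable 2: se.ˈspe:.sku.ke:m.

2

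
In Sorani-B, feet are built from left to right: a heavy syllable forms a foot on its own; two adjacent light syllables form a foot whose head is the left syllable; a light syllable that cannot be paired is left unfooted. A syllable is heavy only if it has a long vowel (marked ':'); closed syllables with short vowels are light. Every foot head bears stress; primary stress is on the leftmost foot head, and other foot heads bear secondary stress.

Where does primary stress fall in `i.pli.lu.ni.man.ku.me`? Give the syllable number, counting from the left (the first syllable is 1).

Weights: 1 i L, 2 pli L, 3 lu L, 4 ni L, 5 man L, 6 ku L, 7 me L.
Parse left to right (heavy = foot alone; LL = one foot; stranded L unfooted): (ˈi.pli) (ˈlu.ni) (ˈman.ku) me.
Foot heads: 1, 3, 5.
Primary stress on the leftmost head = syllable 1.
Primary stress: syllable 1 → ˈi.pli.lu.ni.man.ku.me.

1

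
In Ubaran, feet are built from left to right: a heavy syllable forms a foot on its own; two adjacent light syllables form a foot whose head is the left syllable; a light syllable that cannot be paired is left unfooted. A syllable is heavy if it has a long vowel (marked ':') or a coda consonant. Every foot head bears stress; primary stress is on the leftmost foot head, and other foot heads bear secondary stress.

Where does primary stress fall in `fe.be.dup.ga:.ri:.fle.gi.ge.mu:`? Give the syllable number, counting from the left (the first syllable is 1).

1

Weights: 1 fe L, 2 be L, 3 dup H, 4 ga: H, 5 ri: H, 6 fle L, 7 gi L, 8 ge L, 9 mu: H.
Parse left to right (heavy = foot alone; LL = one foot; stranded L unfooted): (ˈfe.be) (ˈdup) (ˈga:) (ˈri:) (ˈfle.gi) ge (ˈmu:).
Foot heads: 1, 3, 4, 5, 6, 9.
Primary stress on the leftmost head = syllable 1.
Primary stress: syllable 1 → ˈfe.be.dup.ga:.ri:.fle.gi.ge.mu:.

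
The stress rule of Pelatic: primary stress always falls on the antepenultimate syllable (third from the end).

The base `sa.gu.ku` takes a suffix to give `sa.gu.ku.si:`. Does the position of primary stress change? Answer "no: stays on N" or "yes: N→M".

Base `sa.gu.ku` (3 syllables):
  The word has 3 syllables; the antepenultimate syllable (third from the end) is syllable 1 (sa).
  → primary stress on syllable 1.
Suffixed `sa.gu.ku.si:` (4 syllables):
  The word has 4 syllables; the antepenultimate syllable (third from the end) is syllable 2 (gu).
  → primary stress on syllable 2.

yes: 1→2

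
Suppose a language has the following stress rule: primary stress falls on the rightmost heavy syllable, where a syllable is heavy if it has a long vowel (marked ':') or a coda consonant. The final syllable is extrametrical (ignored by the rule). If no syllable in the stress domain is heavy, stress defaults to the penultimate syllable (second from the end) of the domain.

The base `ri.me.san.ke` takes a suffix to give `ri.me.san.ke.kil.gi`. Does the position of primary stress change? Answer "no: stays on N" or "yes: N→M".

Base `ri.me.san.ke` (4 syllables):
  The final syllable (4, ke) is extrametrical; the stress domain is syllables 1–3.
  Weights: 1 ri L, 2 me L, 3 san H.
  Heavy syllables in the domain: 3. The rightmost is syllable 3 (san).
  → primary stress on syllable 3.
Suffixed `ri.me.san.ke.kil.gi` (6 syllables):
  The final syllable (6, gi) is extrametrical; the stress domain is syllables 1–5.
  Weights: 1 ri L, 2 me L, 3 san H, 4 ke L, 5 kil H.
  Heavy syllables in the domain: 3, 5. The rightmost is syllable 5 (kil).
  → primary stress on syllable 5.

yes: 3→5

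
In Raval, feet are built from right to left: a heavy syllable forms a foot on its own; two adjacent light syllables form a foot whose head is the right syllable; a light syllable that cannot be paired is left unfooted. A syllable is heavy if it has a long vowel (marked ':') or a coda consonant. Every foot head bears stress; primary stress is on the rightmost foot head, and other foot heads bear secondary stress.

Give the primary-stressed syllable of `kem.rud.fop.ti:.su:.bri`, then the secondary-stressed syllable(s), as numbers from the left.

primary 5, secondary 1, 2, 3, 4

Weights: 1 kem H, 2 rud H, 3 fop H, 4 ti: H, 5 su: H, 6 bri L.
Parse right to left (heavy = foot alone; LL = one foot; stranded L unfooted): (ˈkem) (ˈrud) (ˈfop) (ˈti:) (ˈsu:) bri.
Foot heads: 1, 2, 3, 4, 5.
Primary stress on the rightmost head = syllable 5.
Secondary stress on 1, 2, 3, 4: ˌkem.ˌrud.ˌfop.ˌti:.ˈsu:.bri.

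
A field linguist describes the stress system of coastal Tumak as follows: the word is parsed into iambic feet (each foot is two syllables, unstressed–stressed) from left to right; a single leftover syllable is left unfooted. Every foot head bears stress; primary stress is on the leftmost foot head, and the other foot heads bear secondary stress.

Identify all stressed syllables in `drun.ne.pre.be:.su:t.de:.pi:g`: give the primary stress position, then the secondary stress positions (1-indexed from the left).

primary 2, secondary 4, 6

Parse left to right into iambic (σˈσ) feet: (drun.ˈne) (pre.ˈbe:) (su:t.ˈde:) pi:g. Syllable 7 is left unfooted.
Foot heads (stressed positions): 2, 4, 6.
End Rule Leftmost: primary stress on the leftmost head = syllable 2.
Secondary stress on 4, 6: drun.ˈne.pre.ˌbe:.su:t.ˌde:.pi:g.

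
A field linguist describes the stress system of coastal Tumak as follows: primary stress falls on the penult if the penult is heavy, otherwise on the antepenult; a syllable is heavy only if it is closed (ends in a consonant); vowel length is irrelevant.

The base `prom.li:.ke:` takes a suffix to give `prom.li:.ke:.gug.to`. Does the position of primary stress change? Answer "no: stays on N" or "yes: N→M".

yes: 1→4

Base `prom.li:.ke:` (3 syllables):
  Weights: 1 prom H, 2 li: L, 3 ke: L.
  The penult (syllable 2, li:) is light, so stress falls on the antepenult (syllable 1, prom).
  → primary stress on syllable 1.
Suffixed `prom.li:.ke:.gug.to` (5 syllables):
  Weights: 3 ke: L, 4 gug H, 5 to L.
  The penult (syllable 4, gug) is heavy, so it takes stress.
  → primary stress on syllable 4.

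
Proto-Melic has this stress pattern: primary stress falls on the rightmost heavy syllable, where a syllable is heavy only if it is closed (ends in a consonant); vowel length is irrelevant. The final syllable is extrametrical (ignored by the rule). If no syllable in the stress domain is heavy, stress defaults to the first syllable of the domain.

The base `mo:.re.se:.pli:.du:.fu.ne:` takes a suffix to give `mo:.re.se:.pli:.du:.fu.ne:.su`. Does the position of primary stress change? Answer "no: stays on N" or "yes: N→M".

Base `mo:.re.se:.pli:.du:.fu.ne:` (7 syllables):
  The final syllable (7, ne:) is extrametrical; the stress domain is syllables 1–6.
  Weights: 1 mo: L, 2 re L, 3 se: L, 4 pli: L, 5 du: L, 6 fu L.
  No heavy syllable in the domain; default to the first syllable of the domain = syllable 1.
  → primary stress on syllable 1.
Suffixed `mo:.re.se:.pli:.du:.fu.ne:.su` (8 syllables):
  The final syllable (8, su) is extrametrical; the stress domain is syllables 1–7.
  Weights: 1 mo: L, 2 re L, 3 se: L, 4 pli: L, 5 du: L, 6 fu L, 7 ne: L.
  No heavy syllable in the domain; default to the first syllable of the domain = syllable 1.
  → primary stress on syllable 1.

no: stays on 1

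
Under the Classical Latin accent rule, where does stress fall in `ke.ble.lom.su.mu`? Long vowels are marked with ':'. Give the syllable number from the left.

3

Classical Latin: stress the penult if heavy (long vowel or closed), else the antepenult.
Weights: 3 lom H, 4 su L, 5 mu L.
The penult (syllable 4, su) is light, so stress falls on the antepenult (syllable 3, lom).
Stress on syllable 3: ke.ble.ˈlom.su.mu.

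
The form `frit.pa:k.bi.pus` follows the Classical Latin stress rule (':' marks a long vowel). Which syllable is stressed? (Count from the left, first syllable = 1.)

Classical Latin: stress the penult if heavy (long vowel or closed), else the antepenult.
Weights: 2 pa:k H, 3 bi L, 4 pus H.
The penult (syllable 3, bi) is light, so stress falls on the antepenult (syllable 2, pa:k).
Stress on syllable 2: frit.ˈpa:k.bi.pus.

2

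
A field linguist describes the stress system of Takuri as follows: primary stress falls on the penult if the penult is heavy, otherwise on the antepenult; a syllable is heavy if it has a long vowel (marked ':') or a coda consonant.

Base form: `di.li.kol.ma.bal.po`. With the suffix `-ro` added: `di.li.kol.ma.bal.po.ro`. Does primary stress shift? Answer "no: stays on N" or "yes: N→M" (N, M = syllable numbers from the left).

no: stays on 5

Base `di.li.kol.ma.bal.po` (6 syllables):
  Weights: 4 ma L, 5 bal H, 6 po L.
  The penult (syllable 5, bal) is heavy, so it takes stress.
  → primary stress on syllable 5.
Suffixed `di.li.kol.ma.bal.po.ro` (7 syllables):
  Weights: 5 bal H, 6 po L, 7 ro L.
  The penult (syllable 6, po) is light, so stress falls on the antepenult (syllable 5, bal).
  → primary stress on syllable 5.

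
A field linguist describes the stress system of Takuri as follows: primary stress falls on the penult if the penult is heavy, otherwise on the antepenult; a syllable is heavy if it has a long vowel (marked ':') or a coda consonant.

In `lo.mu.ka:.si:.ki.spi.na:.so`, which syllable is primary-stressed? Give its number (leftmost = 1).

7

Weights: 6 spi L, 7 na: H, 8 so L.
The penult (syllable 7, na:) is heavy, so it takes stress.
Primary stress: syllable 7 → lo.mu.ka:.si:.ki.spi.ˈna:.so.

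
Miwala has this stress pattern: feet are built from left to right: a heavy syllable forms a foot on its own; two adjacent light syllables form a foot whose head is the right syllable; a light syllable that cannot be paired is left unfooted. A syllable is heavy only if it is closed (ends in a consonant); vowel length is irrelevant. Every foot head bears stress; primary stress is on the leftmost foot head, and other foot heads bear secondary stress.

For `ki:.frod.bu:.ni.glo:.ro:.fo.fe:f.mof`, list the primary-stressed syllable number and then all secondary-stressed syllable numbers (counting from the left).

Weights: 1 ki: L, 2 frod H, 3 bu: L, 4 ni L, 5 glo: L, 6 ro: L, 7 fo L, 8 fe:f H, 9 mof H.
Parse left to right (heavy = foot alone; LL = one foot; stranded L unfooted): ki: (ˈfrod) (bu:.ˈni) (glo:.ˈro:) fo (ˈfe:f) (ˈmof).
Foot heads: 2, 4, 6, 8, 9.
Primary stress on the leftmost head = syllable 2.
Secondary stress on 4, 6, 8, 9: ki:.ˈfrod.bu:.ˌni.glo:.ˌro:.fo.ˌfe:f.ˌmof.

primary 2, secondary 4, 6, 8, 9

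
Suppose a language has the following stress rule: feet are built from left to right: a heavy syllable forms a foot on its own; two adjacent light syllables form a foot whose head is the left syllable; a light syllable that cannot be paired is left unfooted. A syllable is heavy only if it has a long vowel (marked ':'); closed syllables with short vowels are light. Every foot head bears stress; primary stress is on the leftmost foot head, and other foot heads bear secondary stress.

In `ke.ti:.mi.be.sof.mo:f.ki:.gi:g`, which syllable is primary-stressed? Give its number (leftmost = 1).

Weights: 1 ke L, 2 ti: H, 3 mi L, 4 be L, 5 sof L, 6 mo:f H, 7 ki: H, 8 gi:g H.
Parse left to right (heavy = foot alone; LL = one foot; stranded L unfooted): ke (ˈti:) (ˈmi.be) sof (ˈmo:f) (ˈki:) (ˈgi:g).
Foot heads: 2, 3, 6, 7, 8.
Primary stress on the leftmost head = syllable 2.
Primary stress: syllable 2 → ke.ˈti:.mi.be.sof.mo:f.ki:.gi:g.

2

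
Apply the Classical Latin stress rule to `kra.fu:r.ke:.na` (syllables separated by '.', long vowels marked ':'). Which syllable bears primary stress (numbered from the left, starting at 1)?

Classical Latin: stress the penult if heavy (long vowel or closed), else the antepenult.
Weights: 2 fu:r H, 3 ke: H, 4 na L.
The penult (syllable 3, ke:) is heavy, so it takes stress.
Stress on syllable 3: kra.fu:r.ˈke:.na.

3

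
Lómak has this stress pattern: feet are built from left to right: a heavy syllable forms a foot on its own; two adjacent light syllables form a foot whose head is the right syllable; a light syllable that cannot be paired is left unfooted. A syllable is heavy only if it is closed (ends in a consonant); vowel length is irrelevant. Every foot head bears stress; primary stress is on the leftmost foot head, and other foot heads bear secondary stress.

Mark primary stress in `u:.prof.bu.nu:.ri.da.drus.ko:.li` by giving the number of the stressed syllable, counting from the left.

Weights: 1 u: L, 2 prof H, 3 bu L, 4 nu: L, 5 ri L, 6 da L, 7 drus H, 8 ko: L, 9 li L.
Parse left to right (heavy = foot alone; LL = one foot; stranded L unfooted): u: (ˈprof) (bu.ˈnu:) (ri.ˈda) (ˈdrus) (ko:.ˈli).
Foot heads: 2, 4, 6, 7, 9.
Primary stress on the leftmost head = syllable 2.
Primary stress: syllable 2 → u:.ˈprof.bu.nu:.ri.da.drus.ko:.li.

2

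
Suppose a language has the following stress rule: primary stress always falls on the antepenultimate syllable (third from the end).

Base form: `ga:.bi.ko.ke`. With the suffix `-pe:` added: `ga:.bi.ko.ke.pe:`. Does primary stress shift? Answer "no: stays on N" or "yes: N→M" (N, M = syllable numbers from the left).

Base `ga:.bi.ko.ke` (4 syllables):
  The word has 4 syllables; the antepenultimate syllable (third from the end) is syllable 2 (bi).
  → primary stress on syllable 2.
Suffixed `ga:.bi.ko.ke.pe:` (5 syllables):
  The word has 5 syllables; the antepenultimate syllable (third from the end) is syllable 3 (ko).
  → primary stress on syllable 3.

yes: 2→3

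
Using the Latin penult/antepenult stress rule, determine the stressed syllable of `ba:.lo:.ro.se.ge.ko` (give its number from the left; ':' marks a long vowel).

Classical Latin: stress the penult if heavy (long vowel or closed), else the antepenult.
Weights: 4 se L, 5 ge L, 6 ko L.
The penult (syllable 5, ge) is light, so stress falls on the antepenult (syllable 4, se).
Stress on syllable 4: ba:.lo:.ro.ˈse.ge.ko.

4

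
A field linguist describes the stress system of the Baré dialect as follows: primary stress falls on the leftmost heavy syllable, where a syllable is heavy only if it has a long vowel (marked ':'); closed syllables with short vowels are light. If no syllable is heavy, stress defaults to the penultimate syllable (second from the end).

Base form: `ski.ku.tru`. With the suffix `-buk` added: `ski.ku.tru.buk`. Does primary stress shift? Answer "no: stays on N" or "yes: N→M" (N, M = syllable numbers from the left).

Base `ski.ku.tru` (3 syllables):
  Weights: 1 ski L, 2 ku L, 3 tru L.
  No heavy syllable in the domain; default to the penultimate syllable (second from the end) = syllable 2.
  → primary stress on syllable 2.
Suffixed `ski.ku.tru.buk` (4 syllables):
  Weights: 1 ski L, 2 ku L, 3 tru L, 4 buk L.
  No heavy syllable in the domain; default to the penultimate syllable (second from the end) = syllable 3.
  → primary stress on syllable 3.

yes: 2→3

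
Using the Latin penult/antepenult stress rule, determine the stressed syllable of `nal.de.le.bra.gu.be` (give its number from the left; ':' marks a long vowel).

Classical Latin: stress the penult if heavy (long vowel or closed), else the antepenult.
Weights: 4 bra L, 5 gu L, 6 be L.
The penult (syllable 5, gu) is light, so stress falls on the antepenult (syllable 4, bra).
Stress on syllable 4: nal.de.le.ˈbra.gu.be.

4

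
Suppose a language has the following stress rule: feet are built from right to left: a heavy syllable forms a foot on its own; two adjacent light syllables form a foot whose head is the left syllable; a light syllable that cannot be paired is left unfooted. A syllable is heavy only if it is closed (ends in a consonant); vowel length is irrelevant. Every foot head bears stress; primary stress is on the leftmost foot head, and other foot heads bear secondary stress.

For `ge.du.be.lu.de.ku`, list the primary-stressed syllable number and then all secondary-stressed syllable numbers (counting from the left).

primary 1, secondary 3, 5

Weights: 1 ge L, 2 du L, 3 be L, 4 lu L, 5 de L, 6 ku L.
Parse right to left (heavy = foot alone; LL = one foot; stranded L unfooted): (ˈge.du) (ˈbe.lu) (ˈde.ku).
Foot heads: 1, 3, 5.
Primary stress on the leftmost head = syllable 1.
Secondary stress on 3, 5: ˈge.du.ˌbe.lu.ˌde.ku.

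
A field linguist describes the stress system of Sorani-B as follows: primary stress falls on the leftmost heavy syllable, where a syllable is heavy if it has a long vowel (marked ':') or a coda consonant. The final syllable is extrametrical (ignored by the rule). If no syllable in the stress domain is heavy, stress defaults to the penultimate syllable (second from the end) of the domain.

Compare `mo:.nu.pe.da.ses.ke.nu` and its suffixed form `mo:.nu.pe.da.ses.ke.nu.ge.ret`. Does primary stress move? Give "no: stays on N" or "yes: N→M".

no: stays on 1

Base `mo:.nu.pe.da.ses.ke.nu` (7 syllables):
  The final syllable (7, nu) is extrametrical; the stress domain is syllables 1–6.
  Weights: 1 mo: H, 2 nu L, 3 pe L, 4 da L, 5 ses H, 6 ke L.
  Heavy syllables in the domain: 1, 5. The leftmost is syllable 1 (mo:).
  → primary stress on syllable 1.
Suffixed `mo:.nu.pe.da.ses.ke.nu.ge.ret` (9 syllables):
  The final syllable (9, ret) is extrametrical; the stress domain is syllables 1–8.
  Weights: 1 mo: H, 2 nu L, 3 pe L, 4 da L, 5 ses H, 6 ke L, 7 nu L, 8 ge L.
  Heavy syllables in the domain: 1, 5. The leftmost is syllable 1 (mo:).
  → primary stress on syllable 1.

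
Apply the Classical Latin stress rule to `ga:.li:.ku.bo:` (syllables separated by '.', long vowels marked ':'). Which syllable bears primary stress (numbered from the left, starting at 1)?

2

Classical Latin: stress the penult if heavy (long vowel or closed), else the antepenult.
Weights: 2 li: H, 3 ku L, 4 bo: H.
The penult (syllable 3, ku) is light, so stress falls on the antepenult (syllable 2, li:).
Stress on syllable 2: ga:.ˈli:.ku.bo:.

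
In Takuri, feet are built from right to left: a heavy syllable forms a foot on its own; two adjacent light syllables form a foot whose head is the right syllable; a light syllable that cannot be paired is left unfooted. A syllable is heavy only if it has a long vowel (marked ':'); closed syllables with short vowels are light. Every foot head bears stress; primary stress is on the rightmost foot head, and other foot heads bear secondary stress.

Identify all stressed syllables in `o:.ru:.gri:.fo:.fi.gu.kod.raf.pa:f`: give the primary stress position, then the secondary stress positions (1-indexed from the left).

Weights: 1 o: H, 2 ru: H, 3 gri: H, 4 fo: H, 5 fi L, 6 gu L, 7 kod L, 8 raf L, 9 pa:f H.
Parse right to left (heavy = foot alone; LL = one foot; stranded L unfooted): (ˈo:) (ˈru:) (ˈgri:) (ˈfo:) (fi.ˈgu) (kod.ˈraf) (ˈpa:f).
Foot heads: 1, 2, 3, 4, 6, 8, 9.
Primary stress on the rightmost head = syllable 9.
Secondary stress on 1, 2, 3, 4, 6, 8: ˌo:.ˌru:.ˌgri:.ˌfo:.fi.ˌgu.kod.ˌraf.ˈpa:f.

primary 9, secondary 1, 2, 3, 4, 6, 8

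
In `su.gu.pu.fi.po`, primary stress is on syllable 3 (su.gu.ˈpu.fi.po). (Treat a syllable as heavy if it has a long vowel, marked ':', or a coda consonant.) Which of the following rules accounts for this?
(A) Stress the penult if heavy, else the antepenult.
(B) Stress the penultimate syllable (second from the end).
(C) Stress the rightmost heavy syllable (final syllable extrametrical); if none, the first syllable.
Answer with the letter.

Rule A → syllable 3 ✓.
Rule B → syllable 4 (observed: 3).
Rule C → syllable 1 (observed: 3).

A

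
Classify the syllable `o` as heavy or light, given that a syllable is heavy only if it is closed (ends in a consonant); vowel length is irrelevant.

light

`o`: short vowel, open (no coda). Open (no coda) → light.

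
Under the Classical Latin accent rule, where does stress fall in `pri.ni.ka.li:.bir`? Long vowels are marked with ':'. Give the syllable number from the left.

Classical Latin: stress the penult if heavy (long vowel or closed), else the antepenult.
Weights: 3 ka L, 4 li: H, 5 bir H.
The penult (syllable 4, li:) is heavy, so it takes stress.
Stress on syllable 4: pri.ni.ka.ˈli:.bir.

4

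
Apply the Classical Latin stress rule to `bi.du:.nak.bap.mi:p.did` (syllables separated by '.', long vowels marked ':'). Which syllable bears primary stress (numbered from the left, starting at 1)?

Classical Latin: stress the penult if heavy (long vowel or closed), else the antepenult.
Weights: 4 bap H, 5 mi:p H, 6 did H.
The penult (syllable 5, mi:p) is heavy, so it takes stress.
Stress on syllable 5: bi.du:.nak.bap.ˈmi:p.did.

5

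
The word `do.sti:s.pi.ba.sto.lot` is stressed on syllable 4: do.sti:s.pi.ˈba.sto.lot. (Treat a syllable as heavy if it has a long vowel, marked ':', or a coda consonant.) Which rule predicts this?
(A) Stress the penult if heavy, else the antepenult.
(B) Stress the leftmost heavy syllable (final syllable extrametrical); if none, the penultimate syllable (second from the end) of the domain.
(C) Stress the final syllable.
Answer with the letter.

Rule A → syllable 4 ✓.
Rule B → syllable 2 (observed: 4).
Rule C → syllable 6 (observed: 4).

A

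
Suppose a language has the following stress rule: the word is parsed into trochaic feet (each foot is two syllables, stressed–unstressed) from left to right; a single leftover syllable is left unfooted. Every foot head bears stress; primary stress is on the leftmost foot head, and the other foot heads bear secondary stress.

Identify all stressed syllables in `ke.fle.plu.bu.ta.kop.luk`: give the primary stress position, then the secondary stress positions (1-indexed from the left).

Parse left to right into trochaic (ˈσσ) feet: (ˈke.fle) (ˈplu.bu) (ˈta.kop) luk. Syllable 7 is left unfooted.
Foot heads (stressed positions): 1, 3, 5.
End Rule Leftmost: primary stress on the leftmost head = syllable 1.
Secondary stress on 3, 5: ˈke.fle.ˌplu.bu.ˌta.kop.luk.

primary 1, secondary 3, 5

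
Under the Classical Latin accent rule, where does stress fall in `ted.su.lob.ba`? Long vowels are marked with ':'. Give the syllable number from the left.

Classical Latin: stress the penult if heavy (long vowel or closed), else the antepenult.
Weights: 2 su L, 3 lob H, 4 ba L.
The penult (syllable 3, lob) is heavy, so it takes stress.
Stress on syllable 3: ted.su.ˈlob.ba.

3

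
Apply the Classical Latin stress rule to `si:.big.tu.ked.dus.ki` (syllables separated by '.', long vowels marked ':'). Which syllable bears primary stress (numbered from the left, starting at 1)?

Classical Latin: stress the penult if heavy (long vowel or closed), else the antepenult.
Weights: 4 ked H, 5 dus H, 6 ki L.
The penult (syllable 5, dus) is heavy, so it takes stress.
Stress on syllable 5: si:.big.tu.ked.ˈdus.ki.

5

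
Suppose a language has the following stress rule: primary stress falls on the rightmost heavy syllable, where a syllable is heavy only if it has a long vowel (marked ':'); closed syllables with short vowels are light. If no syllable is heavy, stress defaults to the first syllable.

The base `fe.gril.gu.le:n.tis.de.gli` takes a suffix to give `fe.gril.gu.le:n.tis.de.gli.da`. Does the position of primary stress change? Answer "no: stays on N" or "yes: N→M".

Base `fe.gril.gu.le:n.tis.de.gli` (7 syllables):
  Weights: 1 fe L, 2 gril L, 3 gu L, 4 le:n H, 5 tis L, 6 de L, 7 gli L.
  Heavy syllables in the domain: 4. The rightmost is syllable 4 (le:n).
  → primary stress on syllable 4.
Suffixed `fe.gril.gu.le:n.tis.de.gli.da` (8 syllables):
  Weights: 1 fe L, 2 gril L, 3 gu L, 4 le:n H, 5 tis L, 6 de L, 7 gli L, 8 da L.
  Heavy syllables in the domain: 4. The rightmost is syllable 4 (le:n).
  → primary stress on syllable 4.

no: stays on 4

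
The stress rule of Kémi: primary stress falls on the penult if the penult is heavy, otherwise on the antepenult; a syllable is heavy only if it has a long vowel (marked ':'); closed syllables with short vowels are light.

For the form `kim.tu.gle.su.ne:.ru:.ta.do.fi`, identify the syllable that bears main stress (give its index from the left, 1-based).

Weights: 7 ta L, 8 do L, 9 fi L.
The penult (syllable 8, do) is light, so stress falls on the antepenult (syllable 7, ta).
Primary stress: syllable 7 → kim.tu.gle.su.ne:.ru:.ˈta.do.fi.

7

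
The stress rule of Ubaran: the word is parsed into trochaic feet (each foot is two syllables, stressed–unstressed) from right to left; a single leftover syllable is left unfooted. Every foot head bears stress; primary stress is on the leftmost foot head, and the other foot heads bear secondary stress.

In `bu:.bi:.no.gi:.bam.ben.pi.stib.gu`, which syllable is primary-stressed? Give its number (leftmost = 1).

Parse right to left into trochaic (ˈσσ) feet: bu: (ˈbi:.no) (ˈgi:.bam) (ˈben.pi) (ˈstib.gu). Syllable 1 is left unfooted.
Foot heads (stressed positions): 2, 4, 6, 8.
End Rule Leftmost: primary stress on the leftmost head = syllable 2.
Primary stress: syllable 2 → bu:.ˈbi:.no.gi:.bam.ben.pi.stib.gu.

2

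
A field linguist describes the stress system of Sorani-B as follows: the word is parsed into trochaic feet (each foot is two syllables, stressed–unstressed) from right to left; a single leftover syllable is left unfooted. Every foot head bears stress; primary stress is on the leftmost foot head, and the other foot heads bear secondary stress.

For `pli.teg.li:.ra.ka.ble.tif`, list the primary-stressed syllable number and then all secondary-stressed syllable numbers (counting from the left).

Parse right to left into trochaic (ˈσσ) feet: pli (ˈteg.li:) (ˈra.ka) (ˈble.tif). Syllable 1 is left unfooted.
Foot heads (stressed positions): 2, 4, 6.
End Rule Leftmost: primary stress on the leftmost head = syllable 2.
Secondary stress on 4, 6: pli.ˈteg.li:.ˌra.ka.ˌble.tif.

primary 2, secondary 4, 6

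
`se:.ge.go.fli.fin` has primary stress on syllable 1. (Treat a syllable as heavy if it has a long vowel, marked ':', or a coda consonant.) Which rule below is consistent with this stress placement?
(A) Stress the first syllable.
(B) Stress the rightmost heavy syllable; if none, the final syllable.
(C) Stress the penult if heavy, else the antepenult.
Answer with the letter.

Rule A → syllable 1 ✓.
Rule B → syllable 5 (observed: 1).
Rule C → syllable 3 (observed: 1).

A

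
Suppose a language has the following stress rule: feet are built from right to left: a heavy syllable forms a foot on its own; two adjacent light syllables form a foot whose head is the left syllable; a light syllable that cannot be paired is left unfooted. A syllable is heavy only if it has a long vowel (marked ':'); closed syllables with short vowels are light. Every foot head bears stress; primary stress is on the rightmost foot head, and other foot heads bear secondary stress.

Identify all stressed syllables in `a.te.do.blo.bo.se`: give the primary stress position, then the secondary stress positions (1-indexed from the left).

primary 5, secondary 1, 3

Weights: 1 a L, 2 te L, 3 do L, 4 blo L, 5 bo L, 6 se L.
Parse right to left (heavy = foot alone; LL = one foot; stranded L unfooted): (ˈa.te) (ˈdo.blo) (ˈbo.se).
Foot heads: 1, 3, 5.
Primary stress on the rightmost head = syllable 5.
Secondary stress on 1, 3: ˌa.te.ˌdo.blo.ˈbo.se.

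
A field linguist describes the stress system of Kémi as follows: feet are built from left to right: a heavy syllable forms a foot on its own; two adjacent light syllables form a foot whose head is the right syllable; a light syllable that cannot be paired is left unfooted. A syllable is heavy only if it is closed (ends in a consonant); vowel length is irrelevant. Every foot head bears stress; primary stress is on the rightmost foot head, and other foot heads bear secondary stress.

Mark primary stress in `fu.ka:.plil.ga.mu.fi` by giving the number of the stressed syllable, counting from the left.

Weights: 1 fu L, 2 ka: L, 3 plil H, 4 ga L, 5 mu L, 6 fi L.
Parse left to right (heavy = foot alone; LL = one foot; stranded L unfooted): (fu.ˈka:) (ˈplil) (ga.ˈmu) fi.
Foot heads: 2, 3, 5.
Primary stress on the rightmost head = syllable 5.
Primary stress: syllable 5 → fu.ka:.plil.ga.ˈmu.fi.

5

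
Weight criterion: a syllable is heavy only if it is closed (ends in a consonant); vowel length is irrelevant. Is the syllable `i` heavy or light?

light

`i`: short vowel, open (no coda). Open (no coda) → light.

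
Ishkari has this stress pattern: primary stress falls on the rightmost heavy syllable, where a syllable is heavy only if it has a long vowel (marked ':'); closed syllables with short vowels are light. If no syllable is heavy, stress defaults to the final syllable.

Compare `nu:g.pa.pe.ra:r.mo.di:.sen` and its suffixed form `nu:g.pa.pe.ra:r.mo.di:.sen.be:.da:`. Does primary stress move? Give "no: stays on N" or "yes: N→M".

Base `nu:g.pa.pe.ra:r.mo.di:.sen` (7 syllables):
  Weights: 1 nu:g H, 2 pa L, 3 pe L, 4 ra:r H, 5 mo L, 6 di: H, 7 sen L.
  Heavy syllables in the domain: 1, 4, 6. The rightmost is syllable 6 (di:).
  → primary stress on syllable 6.
Suffixed `nu:g.pa.pe.ra:r.mo.di:.sen.be:.da:` (9 syllables):
  Weights: 1 nu:g H, 2 pa L, 3 pe L, 4 ra:r H, 5 mo L, 6 di: H, 7 sen L, 8 be: H, 9 da: H.
  Heavy syllables in the domain: 1, 4, 6, 8, 9. The rightmost is syllable 9 (da:).
  → primary stress on syllable 9.

yes: 6→9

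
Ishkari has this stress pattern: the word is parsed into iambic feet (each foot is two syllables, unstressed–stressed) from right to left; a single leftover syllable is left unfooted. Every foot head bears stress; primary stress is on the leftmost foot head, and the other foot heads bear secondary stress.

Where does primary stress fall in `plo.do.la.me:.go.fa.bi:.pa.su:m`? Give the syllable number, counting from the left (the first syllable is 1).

3

Parse right to left into iambic (σˈσ) feet: plo (do.ˈla) (me:.ˈgo) (fa.ˈbi:) (pa.ˈsu:m). Syllable 1 is left unfooted.
Foot heads (stressed positions): 3, 5, 7, 9.
End Rule Leftmost: primary stress on the leftmost head = syllable 3.
Primary stress: syllable 3 → plo.do.ˈla.me:.go.fa.bi:.pa.su:m.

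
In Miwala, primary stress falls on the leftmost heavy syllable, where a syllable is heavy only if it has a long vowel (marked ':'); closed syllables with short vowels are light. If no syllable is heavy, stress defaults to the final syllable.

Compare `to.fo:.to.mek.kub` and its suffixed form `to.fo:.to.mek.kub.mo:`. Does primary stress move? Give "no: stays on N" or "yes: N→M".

no: stays on 2

Base `to.fo:.to.mek.kub` (5 syllables):
  Weights: 1 to L, 2 fo: H, 3 to L, 4 mek L, 5 kub L.
  Heavy syllables in the domain: 2. The leftmost is syllable 2 (fo:).
  → primary stress on syllable 2.
Suffixed `to.fo:.to.mek.kub.mo:` (6 syllables):
  Weights: 1 to L, 2 fo: H, 3 to L, 4 mek L, 5 kub L, 6 mo: H.
  Heavy syllables in the domain: 2, 6. The leftmost is syllable 2 (fo:).
  → primary stress on syllable 2.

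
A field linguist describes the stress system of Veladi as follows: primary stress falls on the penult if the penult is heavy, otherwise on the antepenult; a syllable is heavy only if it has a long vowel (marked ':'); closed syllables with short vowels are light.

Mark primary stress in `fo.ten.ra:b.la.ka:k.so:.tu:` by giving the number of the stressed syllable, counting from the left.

Weights: 5 ka:k H, 6 so: H, 7 tu: H.
The penult (syllable 6, so:) is heavy, so it takes stress.
Primary stress: syllable 6 → fo.ten.ra:b.la.ka:k.ˈso:.tu:.

6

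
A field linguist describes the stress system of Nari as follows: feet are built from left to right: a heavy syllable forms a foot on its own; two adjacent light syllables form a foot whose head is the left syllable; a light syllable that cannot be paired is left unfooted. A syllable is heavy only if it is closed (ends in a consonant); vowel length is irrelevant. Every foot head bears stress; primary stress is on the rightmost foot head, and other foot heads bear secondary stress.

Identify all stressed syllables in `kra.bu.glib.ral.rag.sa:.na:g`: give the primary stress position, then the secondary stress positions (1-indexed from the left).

primary 7, secondary 1, 3, 4, 5

Weights: 1 kra L, 2 bu L, 3 glib H, 4 ral H, 5 rag H, 6 sa: L, 7 na:g H.
Parse left to right (heavy = foot alone; LL = one foot; stranded L unfooted): (ˈkra.bu) (ˈglib) (ˈral) (ˈrag) sa: (ˈna:g).
Foot heads: 1, 3, 4, 5, 7.
Primary stress on the rightmost head = syllable 7.
Secondary stress on 1, 3, 4, 5: ˌkra.bu.ˌglib.ˌral.ˌrag.sa:.ˈna:g.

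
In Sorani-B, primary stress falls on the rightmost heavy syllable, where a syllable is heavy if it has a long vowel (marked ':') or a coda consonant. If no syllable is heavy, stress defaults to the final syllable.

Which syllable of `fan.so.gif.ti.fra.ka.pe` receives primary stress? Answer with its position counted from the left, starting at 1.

3

Weights: 1 fan H, 2 so L, 3 gif H, 4 ti L, 5 fra L, 6 ka L, 7 pe L.
Heavy syllables in the domain: 1, 3. The rightmost is syllable 3 (gif).
Primary stress: syllable 3 → fan.so.ˈgif.ti.fra.ka.pe.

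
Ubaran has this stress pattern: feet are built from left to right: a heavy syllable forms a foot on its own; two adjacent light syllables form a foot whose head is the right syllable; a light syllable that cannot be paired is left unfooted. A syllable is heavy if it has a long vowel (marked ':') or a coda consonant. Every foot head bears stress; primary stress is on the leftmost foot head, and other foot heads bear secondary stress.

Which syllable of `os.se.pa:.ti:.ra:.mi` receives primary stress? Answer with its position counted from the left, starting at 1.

1

Weights: 1 os H, 2 se L, 3 pa: H, 4 ti: H, 5 ra: H, 6 mi L.
Parse left to right (heavy = foot alone; LL = one foot; stranded L unfooted): (ˈos) se (ˈpa:) (ˈti:) (ˈra:) mi.
Foot heads: 1, 3, 4, 5.
Primary stress on the leftmost head = syllable 1.
Primary stress: syllable 1 → ˈos.se.pa:.ti:.ra:.mi.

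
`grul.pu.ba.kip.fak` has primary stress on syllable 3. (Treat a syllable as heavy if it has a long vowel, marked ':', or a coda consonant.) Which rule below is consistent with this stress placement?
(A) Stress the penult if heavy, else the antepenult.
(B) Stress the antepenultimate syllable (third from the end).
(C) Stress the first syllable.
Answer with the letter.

Rule A → syllable 4 (observed: 3).
Rule B → syllable 3 ✓.
Rule C → syllable 1 (observed: 3).

B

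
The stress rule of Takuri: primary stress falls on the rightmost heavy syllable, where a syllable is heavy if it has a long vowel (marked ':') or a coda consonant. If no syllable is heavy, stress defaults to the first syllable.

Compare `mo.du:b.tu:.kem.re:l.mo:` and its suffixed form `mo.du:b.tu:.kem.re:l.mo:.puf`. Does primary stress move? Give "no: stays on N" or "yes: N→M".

yes: 6→7

Base `mo.du:b.tu:.kem.re:l.mo:` (6 syllables):
  Weights: 1 mo L, 2 du:b H, 3 tu: H, 4 kem H, 5 re:l H, 6 mo: H.
  Heavy syllables in the domain: 2, 3, 4, 5, 6. The rightmost is syllable 6 (mo:).
  → primary stress on syllable 6.
Suffixed `mo.du:b.tu:.kem.re:l.mo:.puf` (7 syllables):
  Weights: 1 mo L, 2 du:b H, 3 tu: H, 4 kem H, 5 re:l H, 6 mo: H, 7 puf H.
  Heavy syllables in the domain: 2, 3, 4, 5, 6, 7. The rightmost is syllable 7 (puf).
  → primary stress on syllable 7.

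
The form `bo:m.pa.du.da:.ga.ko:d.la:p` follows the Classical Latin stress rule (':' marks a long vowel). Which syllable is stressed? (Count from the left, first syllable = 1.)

6

Classical Latin: stress the penult if heavy (long vowel or closed), else the antepenult.
Weights: 5 ga L, 6 ko:d H, 7 la:p H.
The penult (syllable 6, ko:d) is heavy, so it takes stress.
Stress on syllable 6: bo:m.pa.du.da:.ga.ˈko:d.la:p.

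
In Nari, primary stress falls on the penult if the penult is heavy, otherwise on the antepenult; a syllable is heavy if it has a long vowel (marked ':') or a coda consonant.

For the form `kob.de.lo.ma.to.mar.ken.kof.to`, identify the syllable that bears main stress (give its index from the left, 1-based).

Weights: 7 ken H, 8 kof H, 9 to L.
The penult (syllable 8, kof) is heavy, so it takes stress.
Primary stress: syllable 8 → kob.de.lo.ma.to.mar.ken.ˈkof.to.

8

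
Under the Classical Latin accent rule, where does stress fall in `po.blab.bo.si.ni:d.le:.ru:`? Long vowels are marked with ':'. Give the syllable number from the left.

6

Classical Latin: stress the penult if heavy (long vowel or closed), else the antepenult.
Weights: 5 ni:d H, 6 le: H, 7 ru: H.
The penult (syllable 6, le:) is heavy, so it takes stress.
Stress on syllable 6: po.blab.bo.si.ni:d.ˈle:.ru:.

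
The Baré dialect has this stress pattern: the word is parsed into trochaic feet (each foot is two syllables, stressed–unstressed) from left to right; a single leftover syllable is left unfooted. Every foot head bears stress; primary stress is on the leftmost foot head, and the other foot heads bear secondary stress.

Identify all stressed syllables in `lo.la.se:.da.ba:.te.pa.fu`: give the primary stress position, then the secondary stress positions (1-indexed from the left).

primary 1, secondary 3, 5, 7

Parse left to right into trochaic (ˈσσ) feet: (ˈlo.la) (ˈse:.da) (ˈba:.te) (ˈpa.fu).
Foot heads (stressed positions): 1, 3, 5, 7.
End Rule Leftmost: primary stress on the leftmost head = syllable 1.
Secondary stress on 3, 5, 7: ˈlo.la.ˌse:.da.ˌba:.te.ˌpa.fu.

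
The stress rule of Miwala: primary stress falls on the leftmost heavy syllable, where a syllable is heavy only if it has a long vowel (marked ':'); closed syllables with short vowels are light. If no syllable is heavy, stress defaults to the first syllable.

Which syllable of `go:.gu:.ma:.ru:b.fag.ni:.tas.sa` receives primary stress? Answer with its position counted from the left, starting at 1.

Weights: 1 go: H, 2 gu: H, 3 ma: H, 4 ru:b H, 5 fag L, 6 ni: H, 7 tas L, 8 sa L.
Heavy syllables in the domain: 1, 2, 3, 4, 6. The leftmost is syllable 1 (go:).
Primary stress: syllable 1 → ˈgo:.gu:.ma:.ru:b.fag.ni:.tas.sa.

1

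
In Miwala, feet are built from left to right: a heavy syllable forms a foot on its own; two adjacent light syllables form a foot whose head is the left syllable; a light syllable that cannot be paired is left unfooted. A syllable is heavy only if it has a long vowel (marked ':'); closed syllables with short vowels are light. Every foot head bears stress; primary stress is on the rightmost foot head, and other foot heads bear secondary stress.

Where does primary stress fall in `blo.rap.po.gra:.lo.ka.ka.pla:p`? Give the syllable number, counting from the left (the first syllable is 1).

Weights: 1 blo L, 2 rap L, 3 po L, 4 gra: H, 5 lo L, 6 ka L, 7 ka L, 8 pla:p H.
Parse left to right (heavy = foot alone; LL = one foot; stranded L unfooted): (ˈblo.rap) po (ˈgra:) (ˈlo.ka) ka (ˈpla:p).
Foot heads: 1, 4, 5, 8.
Primary stress on the rightmost head = syllable 8.
Primary stress: syllable 8 → blo.rap.po.gra:.lo.ka.ka.ˈpla:p.

8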